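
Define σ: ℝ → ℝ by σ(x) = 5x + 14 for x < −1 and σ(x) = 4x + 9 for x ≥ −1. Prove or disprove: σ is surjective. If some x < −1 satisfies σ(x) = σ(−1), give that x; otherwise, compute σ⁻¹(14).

Both pieces are strictly increasing (slopes 5 and 4), so each is injective on its own interval.
The left piece maps (−∞, −1) onto (−∞, 9); the right piece maps [−1, ∞) onto [5, ∞).
The union (−∞, 9) ∪ [5, ∞) covers ℝ, so σ is surjective.
For the follow-up: the images overlap, so an x < −1 with σ(x) = σ(−1) exists. σ(−1) = 5; solving 5x + 14 = 5 for x < −1 gives x = (5 − 14)/5 = −9/5.

-9/5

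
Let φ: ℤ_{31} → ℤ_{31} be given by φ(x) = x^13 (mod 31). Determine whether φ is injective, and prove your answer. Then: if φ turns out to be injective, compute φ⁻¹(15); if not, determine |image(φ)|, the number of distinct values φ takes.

Since 31 is prime, the nonzero elements of ℤ_{31} form a cyclic group of order 30.
As gcd(13, 30) = 1, raising to the 13th power is a bijection on this group: if u^13 ≡ v^13 then (uv^{−1})^13 = 1, and the only element of order dividing gcd(13, 30) = 1 is 1, so u = v.
With φ(0) = 0 this makes φ injective on all of ℤ_{31}, hence bijective (finite equal-size domain and codomain). In particular φ is injective.
Since φ is injective, we find the preimage of 15. The inverse of x ↦ x^13 on (ℤ_{31})^× is x ↦ x^7, because 13·7 = 91 = 3·30 + 1 ≡ 1 (mod 30) and x^{30} = 1 for x ≠ 0 (Fermat). So φ⁻¹(15) = 15^7 mod 31.
Repeated squaring mod 31: 15^1 ≡ 15, 15^2 ≡ 15² = 225 ≡ 8, 15^4 ≡ 8² = 64 ≡ 2. Since 7 = 4 + 2 + 1, 15^7 ≡ 2·8·15: 2·8 = 16, then 16·15 = 240 ≡ 23. So 15^7 ≡ 23 (mod 31).
Hence φ⁻¹(15) = 23.

23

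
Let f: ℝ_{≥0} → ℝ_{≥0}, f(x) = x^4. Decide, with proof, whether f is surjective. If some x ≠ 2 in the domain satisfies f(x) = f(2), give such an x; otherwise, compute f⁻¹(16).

2

For any y ∈ ℝ_{≥0}, x = y^{1/4} ∈ ℝ_{≥0} gives f(x) = y, so f is surjective.
Since x ↦ x^4 is strictly increasing on ℝ_{≥0}, it is injective there, so no x ≠ 2 in the domain has f(x) = f(2). We therefore compute f⁻¹(16) = 16^{1/4} = 2 (indeed 2^4 = 16).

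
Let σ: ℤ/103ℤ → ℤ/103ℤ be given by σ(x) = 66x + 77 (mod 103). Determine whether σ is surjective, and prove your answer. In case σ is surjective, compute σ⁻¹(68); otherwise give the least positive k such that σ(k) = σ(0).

42

Since gcd(66, 103) = 1, 66 is invertible modulo 103. Euclid's algorithm: 103 = 1·66 + 37, 66 = 1·37 + 29, 37 = 1·29 + 8, 29 = 3·8 + 5, 8 = 1·5 + 3, 5 = 1·3 + 2, 3 = 1·2 + 1; back-substituting gives 1 = 64·66 − 41·103, so 66⁻¹ ≡ 64 (mod 103).
For any y ∈ ℤ/103ℤ, x = 64(y − 77) mod 103 satisfies σ(x) = 66·64(y − 77) + 77 ≡ y (since 66·64 ≡ 1 mod 103). So every y has a preimage.
Hence σ is surjective.
Since σ is surjective, we compute σ⁻¹(68): solve 66x + 77 ≡ 68 (mod 103), i.e. 66x ≡ 94 (mod 103).
Multiplying by 66⁻¹ = 64 gives x ≡ 64·94 = 6016 = 58·103 + 42 ≡ 42 (mod 103).
Check: σ(42) = 66·42 + 77 = 2849 = 27·103 + 68 ≡ 68 (mod 103).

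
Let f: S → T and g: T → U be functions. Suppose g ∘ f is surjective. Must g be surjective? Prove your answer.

Let c ∈ U. Since g ∘ f is surjective, some a ∈ S has g(f(a)) = c. Then b = f(a) ∈ T satisfies g(b) = c. So g is surjective.

surjective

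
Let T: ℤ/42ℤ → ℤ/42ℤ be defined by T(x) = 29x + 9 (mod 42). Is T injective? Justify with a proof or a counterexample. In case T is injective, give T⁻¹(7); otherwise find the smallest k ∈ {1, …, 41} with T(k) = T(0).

26

Suppose T(s) = T(t) in ℤ/42ℤ. Then 29s + 9 ≡ 29t + 9 (mod 42), therefore 29(s − t) ≡ 0 (mod 42).
Since gcd(29, 42) = 1, 29 is invertible modulo 42, hence s − t ≡ 0 (mod 42), i.e. s = t.
Therefore T is injective.
We now compute 29⁻¹ mod 42 explicitly. Euclid's algorithm: 42 = 1·29 + 13, 29 = 2·13 + 3, 13 = 4·3 + 1; back-substituting gives 1 = 29·29 − 20·42, so 29⁻¹ ≡ 29 (mod 42).
Since T is injective, we compute T⁻¹(7): solve 29x + 9 ≡ 7 (mod 42), i.e. 29x ≡ 40 (mod 42).
Multiplying by 29⁻¹ = 29 gives x ≡ 29·40 = 1160 = 27·42 + 26 ≡ 26 (mod 42).
Check: T(26) = 29·26 + 9 = 763 = 18·42 + 7 ≡ 7 (mod 42).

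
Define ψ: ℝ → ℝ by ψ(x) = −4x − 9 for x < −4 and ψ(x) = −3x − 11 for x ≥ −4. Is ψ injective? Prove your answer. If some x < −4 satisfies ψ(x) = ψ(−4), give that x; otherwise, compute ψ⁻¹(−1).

Both pieces are strictly decreasing (slopes −4 and −3), so each is injective on its own interval.
The left piece maps (−∞, −4) onto (7, ∞); the right piece maps [−4, ∞) onto (−∞, 1].
These images are disjoint, so no value is attained by both pieces. Therefore ψ is injective.
Because the two images are disjoint, no x < −4 has ψ(x) = ψ(−4), so we compute ψ⁻¹(−1): −1 lies in (−∞, 1], so solve −3x − 11 = −1: x = (−1 + 11)/(−3) = −10/3.

-10/3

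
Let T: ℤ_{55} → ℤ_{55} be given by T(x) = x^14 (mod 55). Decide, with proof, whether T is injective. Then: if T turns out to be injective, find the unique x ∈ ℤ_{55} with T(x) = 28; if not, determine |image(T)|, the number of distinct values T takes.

18

T(3): Repeated squaring mod 55: 3^1 ≡ 3, 3^2 ≡ 3² = 9, 3^4 ≡ 9² = 81 ≡ 26, 3^8 ≡ 26² = 676 ≡ 16. Since 14 = 8 + 4 + 2, 3^14 ≡ 16·26·9: 16·26 = 416 ≡ 31, then 31·9 = 279 ≡ 4. So 3^14 ≡ 4 (mod 55).
T(8): Repeated squaring mod 55: 8^1 ≡ 8, 8^2 ≡ 8² = 64 ≡ 9, 8^4 ≡ 9² = 81 ≡ 26, 8^8 ≡ 26² = 676 ≡ 16. Since 14 = 8 + 4 + 2, 8^14 ≡ 16·26·9: 16·26 = 416 ≡ 31, then 31·9 = 279 ≡ 4. So 8^14 ≡ 4 (mod 55).
So T(3) = T(8) = 4 while 3 ≠ 8, so T is not injective.
Since T is not injective, we determine |image(T)|. Computing x^14 mod 55 for each x (by repeated squaring, reducing mod 55 at every step), the values T(0), T(1), …, T(54) are: 0, 1, 49, 4, 36, 20, 31, 14, 4, 16, 45, 11, 34, 49, 26, 25, 31, 9, 14, 26, 5, 1, 44, 34, 16, 15, 36, 9, 9, 36, 15, 16, 34, 44, 1, 5, 26, 14, 9, 31, 25, 26, 49, 34, 11, 45, 16, 4, 14, 31, 20, 36, 4, 49, 1.
The distinct values are {0, 1, 4, 5, 9, 11, 14, 15, 16, 20, 25, 26, 31, 34, 36, 44, 45, 49}; there are 18 of them.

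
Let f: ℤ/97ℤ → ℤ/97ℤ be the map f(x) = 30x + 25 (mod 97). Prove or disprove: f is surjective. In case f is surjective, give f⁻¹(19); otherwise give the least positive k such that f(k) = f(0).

Since gcd(30, 97) = 1, 30 is invertible modulo 97. Euclid's algorithm: 97 = 3·30 + 7, 30 = 4·7 + 2, 7 = 3·2 + 1; back-substituting gives 1 = 55·30 − 17·97, so 30⁻¹ ≡ 55 (mod 97).
For any y ∈ ℤ/97ℤ, x = 55(y − 25) mod 97 satisfies f(x) = 30·55(y − 25) + 25 ≡ y (since 30·55 ≡ 1 mod 97). So every y has a preimage.
Hence f is surjective.
Since f is surjective, we compute f⁻¹(19): solve 30x + 25 ≡ 19 (mod 97), i.e. 30x ≡ 91 (mod 97).
Multiplying by 30⁻¹ = 55 gives x ≡ 55·91 = 5005 = 51·97 + 58 ≡ 58 (mod 97).
Check: f(58) = 30·58 + 25 = 1765 = 18·97 + 19 ≡ 19 (mod 97).

58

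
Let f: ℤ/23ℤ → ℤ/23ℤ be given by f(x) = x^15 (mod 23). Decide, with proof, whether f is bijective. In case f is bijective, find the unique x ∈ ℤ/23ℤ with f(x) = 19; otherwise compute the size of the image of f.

5

Since 23 is prime, the nonzero elements of ℤ/23ℤ form a cyclic group of order 22.
As gcd(15, 22) = 1, raising to the 15th power is a bijection on this group: if s^15 ≡ t^15 then (st^{−1})^15 = 1, and the only element of order dividing gcd(15, 22) = 1 is 1, so s = t.
With f(0) = 0 this makes f injective on all of ℤ/23ℤ, hence bijective (finite equal-size domain and codomain). In particular f is bijective.
Since f is bijective, we find the preimage of 19. The inverse of x ↦ x^15 on (ℤ/23ℤ)^× is x ↦ x^3, because 15·3 = 45 = 2·22 + 1 ≡ 1 (mod 22) and x^{22} = 1 for x ≠ 0 (Fermat). So f⁻¹(19) = 19^3 mod 23.
Repeated squaring mod 23: 19^1 ≡ 19, 19^2 ≡ 19² = 361 ≡ 16. Since 3 = 2 + 1, 19^3 ≡ 16·19: 16·19 = 304 ≡ 5. So 19^3 ≡ 5 (mod 23).
Hence f⁻¹(19) = 5.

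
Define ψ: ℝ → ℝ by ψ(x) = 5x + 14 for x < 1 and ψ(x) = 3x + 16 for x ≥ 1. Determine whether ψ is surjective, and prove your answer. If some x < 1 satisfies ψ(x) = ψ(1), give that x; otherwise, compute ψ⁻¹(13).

-1/5

Both pieces are strictly increasing (slopes 5 and 3), so each is injective on its own interval.
The left piece maps (−∞, 1) onto (−∞, 19); the right piece maps [1, ∞) onto [19, ∞).
These images together cover ℝ, so ψ is surjective.
Because the two images are disjoint, no x < 1 has ψ(x) = ψ(1), so we compute ψ⁻¹(13): 13 lies in (−∞, 19), so solve 5x + 14 = 13: x = (13 − 14)/5 = −1/5.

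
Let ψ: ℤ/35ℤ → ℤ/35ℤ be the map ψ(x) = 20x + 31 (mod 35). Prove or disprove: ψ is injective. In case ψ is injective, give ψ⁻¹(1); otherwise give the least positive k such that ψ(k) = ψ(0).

By definition, injectivity means: for all x_1, x_2 in the domain, ψ(x_1) = ψ(x_2) implies x_1 = x_2.
We have gcd(20, 35) = 5 > 1. Taking x_1 = 0 and x_2 = 7: ψ(0) = 31 and ψ(7) = 20·7 + 31 = 171 ≡ 31 (mod 35).
So ψ(0) = ψ(7) while 0 ≠ 7, so ψ is not injective.
Since ψ is not injective, we find the least positive k with ψ(k) = ψ(0): this means 20k ≡ 0 (mod 35), i.e. 35 ∣ 20k. Since gcd(20, 35) = 5, dividing through by 5 this holds exactly when 7 ∣ 4k, and as gcd(4, 7) = 1, exactly when 7 ∣ k.
The smallest positive such k is 7.

7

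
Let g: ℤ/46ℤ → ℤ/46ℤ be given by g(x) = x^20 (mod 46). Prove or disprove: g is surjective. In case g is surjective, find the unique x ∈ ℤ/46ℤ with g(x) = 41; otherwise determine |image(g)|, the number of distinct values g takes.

24

g(22): Repeated squaring mod 46: 22^1 ≡ 22, 22^2 ≡ 22² = 484 ≡ 24, 22^4 ≡ 24² = 576 ≡ 24, 22^8 ≡ 24² = 576 ≡ 24, 22^16 ≡ 24² = 576 ≡ 24. Since 20 = 16 + 4, 22^20 ≡ 24·24: 24·24 = 576 ≡ 24. So 22^20 ≡ 24 (mod 46).
g(24): Repeated squaring mod 46: 24^1 ≡ 24, 24^2 ≡ 24² = 576 ≡ 24, 24^4 ≡ 24² = 576 ≡ 24, 24^8 ≡ 24² = 576 ≡ 24, 24^16 ≡ 24² = 576 ≡ 24. Since 20 = 16 + 4, 24^20 ≡ 24·24: 24·24 = 576 ≡ 24. So 24^20 ≡ 24 (mod 46).
So g(22) = g(24) = 24 while 22 ≠ 24, so g is not injective.
A non-injective map from the 46-element set ℤ/46ℤ to itself takes at most 45 distinct values, so it cannot be surjective. So g is not surjective.
Since g is not surjective, we determine |image(g)|. Computing x^20 mod 46 for each x (by repeated squaring, reducing mod 46 at every step), the values g(0), g(1), …, g(45) are: 0, 1, 6, 41, 36, 35, 16, 31, 32, 25, 26, 27, 4, 3, 2, 9, 8, 39, 12, 13, 18, 29, 24, 23, 24, 29, 18, 13, 12, 39, 8, 9, 2, 3, 4, 27, 26, 25, 32, 31, 16, 35, 36, 41, 6, 1.
The distinct values are {0, 1, 2, 3, 4, 6, 8, 9, 12, 13, 16, 18, 23, 24, 25, 26, 27, 29, 31, 32, 35, 36, 39, 41}; there are 24 of them.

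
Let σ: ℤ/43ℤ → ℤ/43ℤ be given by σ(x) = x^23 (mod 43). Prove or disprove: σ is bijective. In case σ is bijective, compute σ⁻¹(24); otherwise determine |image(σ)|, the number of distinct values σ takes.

14

Since 43 is prime, the nonzero elements of ℤ/43ℤ form a cyclic group of order 42.
As gcd(23, 42) = 1, raising to the 23rd power is a bijection on this group: if u^23 ≡ v^23 then (uv^{−1})^23 = 1, and the only element of order dividing gcd(23, 42) = 1 is 1, so u = v.
With σ(0) = 0 this makes σ injective on all of ℤ/43ℤ, hence bijective (finite equal-size domain and codomain). In particular σ is bijective.
Since σ is bijective, we find the preimage of 24. The inverse of x ↦ x^23 on (ℤ/43ℤ)^× is x ↦ x^11, because 23·11 = 253 = 6·42 + 1 ≡ 1 (mod 42) and x^{42} = 1 for x ≠ 0 (Fermat). So σ⁻¹(24) = 24^11 mod 43.
Repeated squaring mod 43: 24^1 ≡ 24, 24^2 ≡ 24² = 576 ≡ 17, 24^4 ≡ 17² = 289 ≡ 31, 24^8 ≡ 31² = 961 ≡ 15. Since 11 = 8 + 2 + 1, 24^11 ≡ 15·17·24: 15·17 = 255 ≡ 40, then 40·24 = 960 ≡ 14. So 24^11 ≡ 14 (mod 43).
Hence σ⁻¹(24) = 14.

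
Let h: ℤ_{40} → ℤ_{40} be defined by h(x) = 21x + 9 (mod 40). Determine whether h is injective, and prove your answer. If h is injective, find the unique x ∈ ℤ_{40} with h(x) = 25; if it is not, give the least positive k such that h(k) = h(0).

16

Suppose h(a) = h(b) in ℤ_{40}. Then 21a + 9 ≡ 21b + 9 (mod 40), thus 21(a − b) ≡ 0 (mod 40).
Since gcd(21, 40) = 1, 21 is invertible modulo 40, so a − b ≡ 0 (mod 40), i.e. a = b.
Therefore h is injective.
We now compute 21⁻¹ mod 40 explicitly. Euclid's algorithm: 40 = 1·21 + 19, 21 = 1·19 + 2, 19 = 9·2 + 1; back-substituting gives 1 = 21·21 − 11·40, so 21⁻¹ ≡ 21 (mod 40).
Since h is injective, we compute h⁻¹(25): solve 21x + 9 ≡ 25 (mod 40), i.e. 21x ≡ 16 (mod 40).
Multiplying by 21⁻¹ = 21 gives x ≡ 21·16 = 336 = 8·40 + 16 ≡ 16 (mod 40).
Check: h(16) = 21·16 + 9 = 345 = 8·40 + 25 ≡ 25 (mod 40).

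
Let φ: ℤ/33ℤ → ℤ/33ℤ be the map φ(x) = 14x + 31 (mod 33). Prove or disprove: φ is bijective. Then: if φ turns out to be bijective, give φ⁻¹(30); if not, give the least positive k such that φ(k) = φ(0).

7

By definition, injectivity means: for all a, b in the domain, φ(a) = φ(b) implies a = b.
Suppose φ(a) = φ(b) in ℤ/33ℤ. Then 14a + 31 ≡ 14b + 31 (mod 33), thus 14(a − b) ≡ 0 (mod 33).
Since gcd(14, 33) = 1, 14 is invertible modulo 33, so a − b ≡ 0 (mod 33), i.e. a = b.
We now compute 14⁻¹ mod 33 explicitly. Euclid's algorithm: 33 = 2·14 + 5, 14 = 2·5 + 4, 5 = 1·4 + 1; back-substituting gives 1 = 26·14 − 11·33, so 14⁻¹ ≡ 26 (mod 33).
Then y ↦ 26(y − 31) is a two-sided inverse to φ, so every y ∈ ℤ/33ℤ has a preimage.
Hence φ is bijective.
Since φ is bijective, we compute φ⁻¹(30): solve 14x + 31 ≡ 30 (mod 33), i.e. 14x ≡ 32 (mod 33).
Multiplying by 14⁻¹ = 26 gives x ≡ 26·32 = 832 = 25·33 + 7 ≡ 7 (mod 33).
Check: φ(7) = 14·7 + 31 = 129 = 3·33 + 30 ≡ 30 (mod 33).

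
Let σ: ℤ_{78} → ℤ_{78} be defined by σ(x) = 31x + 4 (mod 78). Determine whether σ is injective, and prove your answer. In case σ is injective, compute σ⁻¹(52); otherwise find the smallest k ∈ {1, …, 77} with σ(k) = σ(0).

Suppose σ(x_1) = σ(x_2) in ℤ_{78}. Then 31x_1 + 4 ≡ 31x_2 + 4 (mod 78), so 31(x_1 − x_2) ≡ 0 (mod 78).
Since gcd(31, 78) = 1, 31 is invertible modulo 78, therefore x_1 − x_2 ≡ 0 (mod 78), i.e. x_1 = x_2.
So σ is injective.
We now compute 31⁻¹ mod 78 explicitly. Euclid's algorithm: 78 = 2·31 + 16, 31 = 1·16 + 15, 16 = 1·15 + 1; back-substituting gives 1 = 73·31 − 29·78, so 31⁻¹ ≡ 73 (mod 78).
Since σ is injective, we find σ⁻¹(52): we need 31x ≡ 52 − 4 ≡ 48 (mod 78). Using 31⁻¹ = 73: x ≡ 73·48 = 3504 = 44·78 + 72, so x = 72.
Check: σ(72) = 31·72 + 4 = 2236 = 28·78 + 52 ≡ 52 (mod 78).

72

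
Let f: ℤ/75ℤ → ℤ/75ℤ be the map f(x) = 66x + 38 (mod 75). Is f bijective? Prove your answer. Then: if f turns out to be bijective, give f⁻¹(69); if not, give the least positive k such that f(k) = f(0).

We have gcd(66, 75) = 3 > 1. Taking x_1 = 0 and x_2 = 25: f(0) = 38 and f(25) = 66·25 + 38 = 1688 ≡ 38 (mod 75).
So f(0) = f(25) while 0 ≠ 25, thus f is not injective, hence not bijective.
Since f is not bijective, we find the least positive k with f(k) = f(0): this means 66k ≡ 0 (mod 75), i.e. 75 ∣ 66k. Since gcd(66, 75) = 3, dividing through by 3 this holds exactly when 25 ∣ 22k, and as gcd(22, 25) = 1, exactly when 25 ∣ k.
The smallest positive such k is 25.

25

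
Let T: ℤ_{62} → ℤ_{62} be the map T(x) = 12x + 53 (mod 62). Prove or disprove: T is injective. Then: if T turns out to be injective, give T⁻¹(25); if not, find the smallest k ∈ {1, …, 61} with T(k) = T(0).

31

We have gcd(12, 62) = 2 > 1. Taking s = 0 and t = 31: T(0) = 53 and T(31) = 12·31 + 53 = 425 ≡ 53 (mod 62).
So T(0) = T(31) while 0 ≠ 31, thus T is not injective.
Since T is not injective, we find the least positive k with T(k) = T(0): this means 12k ≡ 0 (mod 62), i.e. 62 ∣ 12k. Since gcd(12, 62) = 2, dividing through by 2 this holds exactly when 31 ∣ 6k, and as gcd(6, 31) = 1, exactly when 31 ∣ k.
The smallest positive such k is 31.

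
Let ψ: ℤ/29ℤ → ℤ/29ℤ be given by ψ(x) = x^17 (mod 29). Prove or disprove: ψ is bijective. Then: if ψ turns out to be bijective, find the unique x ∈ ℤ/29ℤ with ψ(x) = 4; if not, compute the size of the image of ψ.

Since 29 is prime, the nonzero elements of ℤ/29ℤ form a cyclic group of order 28.
As gcd(17, 28) = 1, raising to the 17th power is a bijection on this group: if s^17 ≡ t^17 then (st^{−1})^17 = 1, and the only element of order dividing gcd(17, 28) = 1 is 1, so s = t.
With ψ(0) = 0 this makes ψ injective on all of ℤ/29ℤ, hence bijective (finite equal-size domain and codomain). In particular ψ is bijective.
Since ψ is bijective, we find the preimage of 4. The inverse of x ↦ x^17 on (ℤ/29ℤ)^× is x ↦ x^5, because 17·5 = 85 = 3·28 + 1 ≡ 1 (mod 28) and x^{28} = 1 for x ≠ 0 (Fermat). So ψ⁻¹(4) = 4^5 mod 29.
Repeated squaring mod 29: 4^1 ≡ 4, 4^2 ≡ 4² = 16, 4^4 ≡ 16² = 256 ≡ 24. Since 5 = 4 + 1, 4^5 ≡ 24·4: 24·4 = 96 ≡ 9. So 4^5 ≡ 9 (mod 29).
Hence ψ⁻¹(4) = 9.

9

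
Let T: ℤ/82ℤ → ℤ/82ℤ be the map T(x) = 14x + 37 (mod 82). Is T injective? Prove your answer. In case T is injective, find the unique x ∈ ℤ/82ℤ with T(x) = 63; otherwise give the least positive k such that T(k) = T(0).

We have gcd(14, 82) = 2 > 1. Taking u = 0 and v = 41: T(0) = 37 and T(41) = 14·41 + 37 = 611 ≡ 37 (mod 82).
So T(0) = T(41) while 0 ≠ 41, hence T is not injective.
Since T is not injective, we find the least positive k with T(k) = T(0): this means 14k ≡ 0 (mod 82), i.e. 82 ∣ 14k. Since gcd(14, 82) = 2, dividing through by 2 this holds exactly when 41 ∣ 7k, and as gcd(7, 41) = 1, exactly when 41 ∣ k.
The smallest positive such k is 41.

41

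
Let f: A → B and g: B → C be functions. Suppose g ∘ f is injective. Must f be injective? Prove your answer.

Suppose f(u) = f(v). Applying g: (g ∘ f)(u) = (g ∘ f)(v). Since g ∘ f is injective, u = v. Thus f is injective.

injective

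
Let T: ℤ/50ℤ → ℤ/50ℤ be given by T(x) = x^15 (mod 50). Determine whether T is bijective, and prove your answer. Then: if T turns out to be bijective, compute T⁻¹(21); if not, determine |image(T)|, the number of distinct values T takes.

T(0) = 0^15 = 0.
T(10): Repeated squaring mod 50: 10^1 ≡ 10, 10^2 ≡ 10² = 100 ≡ 0, 10^4 ≡ 0² = 0, 10^8 ≡ 0² = 0. Since 15 = 8 + 4 + 2 + 1, 10^15 ≡ 0·0·0·10: 0·0 = 0, then 0·0 = 0, then 0·10 = 0. So 10^15 ≡ 0 (mod 50).
So T(0) = T(10) = 0 while 0 ≠ 10, so T is not injective, hence not bijective.
Since T is not bijective, we determine |image(T)|. Computing x^15 mod 50 for each x (by repeated squaring, reducing mod 50 at every step), the values T(0), T(1), …, T(49) are: 0, 1, 18, 7, 24, 25, 26, 43, 32, 49, 0, 1, 18, 7, 24, 25, 26, 43, 32, 49, 0, 1, 18, 7, 24, 25, 26, 43, 32, 49, 0, 1, 18, 7, 24, 25, 26, 43, 32, 49, 0, 1, 18, 7, 24, 25, 26, 43, 32, 49.
The distinct values are {0, 1, 7, 18, 24, 25, 26, 32, 43, 49}; there are 10 of them.

10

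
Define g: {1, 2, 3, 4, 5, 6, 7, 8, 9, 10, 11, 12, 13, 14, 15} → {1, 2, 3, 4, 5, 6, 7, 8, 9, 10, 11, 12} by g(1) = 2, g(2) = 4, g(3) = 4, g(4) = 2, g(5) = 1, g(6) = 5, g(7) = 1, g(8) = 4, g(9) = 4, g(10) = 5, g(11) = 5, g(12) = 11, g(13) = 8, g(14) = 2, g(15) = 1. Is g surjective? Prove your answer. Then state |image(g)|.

6

No element maps to 3, so g is not surjective.
The image of g is {1, 2, 4, 5, 8, 11}, which has 6 elements.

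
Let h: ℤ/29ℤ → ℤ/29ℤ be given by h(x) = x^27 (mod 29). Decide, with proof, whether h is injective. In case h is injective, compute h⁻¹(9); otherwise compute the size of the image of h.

Since 29 is prime, the nonzero elements of ℤ/29ℤ form a cyclic group of order 28.
As gcd(27, 28) = 1, raising to the 27th power is a bijection on this group: if u^27 ≡ v^27 then (uv^{−1})^27 = 1, and the only element of order dividing gcd(27, 28) = 1 is 1, so u = v.
With h(0) = 0 this makes h injective on all of ℤ/29ℤ, hence bijective (finite equal-size domain and codomain). In particular h is injective.
Since h is injective, we find the preimage of 9. The inverse of x ↦ x^27 on (ℤ/29ℤ)^× is x ↦ x^27, because 27·27 = 729 = 26·28 + 1 ≡ 1 (mod 28) and x^{28} = 1 for x ≠ 0 (Fermat). So h⁻¹(9) = 9^27 mod 29.
Repeated squaring mod 29: 9^1 ≡ 9, 9^2 ≡ 9² = 81 ≡ 23, 9^4 ≡ 23² = 529 ≡ 7, 9^8 ≡ 7² = 49 ≡ 20, 9^16 ≡ 20² = 400 ≡ 23. Since 27 = 16 + 8 + 2 + 1, 9^27 ≡ 23·20·23·9: 23·20 = 460 ≡ 25, then 25·23 = 575 ≡ 24, then 24·9 = 216 ≡ 13. So 9^27 ≡ 13 (mod 29).
Hence h⁻¹(9) = 13.

13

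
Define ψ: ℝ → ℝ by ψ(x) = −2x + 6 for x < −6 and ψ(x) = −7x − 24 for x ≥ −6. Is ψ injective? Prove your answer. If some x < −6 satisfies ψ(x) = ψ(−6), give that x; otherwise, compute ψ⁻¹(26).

Both pieces are strictly decreasing (slopes −2 and −7), so each is injective on its own interval.
The left piece maps (−∞, −6) onto (18, ∞); the right piece maps [−6, ∞) onto (−∞, 18].
These images are disjoint, so no value is attained by both pieces. Therefore ψ is injective.
Because the two images are disjoint, no x < −6 has ψ(x) = ψ(−6), so we compute ψ⁻¹(26): 26 lies in (18, ∞), so solve −2x + 6 = 26: x = (26 − 6)/(−2) = −10.

-10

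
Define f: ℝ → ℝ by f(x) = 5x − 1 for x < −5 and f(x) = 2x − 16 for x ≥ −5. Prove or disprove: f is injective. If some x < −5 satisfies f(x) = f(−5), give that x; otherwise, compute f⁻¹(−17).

-1/2

Both pieces are strictly increasing (slopes 5 and 2), so each is injective on its own interval.
The left piece maps (−∞, −5) onto (−∞, −26); the right piece maps [−5, ∞) onto [−26, ∞).
These images are disjoint, so no value is attained by both pieces. Therefore f is injective.
Because the two images are disjoint, no x < −5 has f(x) = f(−5), so we compute f⁻¹(−17): −17 lies in [−26, ∞), so solve 2x − 16 = −17: x = (−17 + 16)/2 = −1/2.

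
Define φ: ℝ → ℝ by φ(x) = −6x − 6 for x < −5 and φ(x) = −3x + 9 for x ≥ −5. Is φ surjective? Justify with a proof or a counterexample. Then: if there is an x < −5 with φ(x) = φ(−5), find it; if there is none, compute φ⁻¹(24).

-5

Both pieces are strictly decreasing (slopes −6 and −3), so each is injective on its own interval.
The left piece maps (−∞, −5) onto (24, ∞); the right piece maps [−5, ∞) onto (−∞, 24].
These images together cover ℝ, so φ is surjective.
Because the two images are disjoint, no x < −5 has φ(x) = φ(−5), so we compute φ⁻¹(24): 24 lies in (−∞, 24], so solve −3x + 9 = 24: x = (24 − 9)/(−3) = −5.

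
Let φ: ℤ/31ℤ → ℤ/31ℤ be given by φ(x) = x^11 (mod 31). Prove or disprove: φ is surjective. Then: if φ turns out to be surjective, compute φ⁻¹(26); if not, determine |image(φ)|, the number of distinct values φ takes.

6

Since 31 is prime, the nonzero elements of ℤ/31ℤ form a cyclic group of order 30.
As gcd(11, 30) = 1, raising to the 11th power is a bijection on this group: if x_1^11 ≡ x_2^11 then (x_1x_2^{−1})^11 = 1, and the only element of order dividing gcd(11, 30) = 1 is 1, so x_1 = x_2.
With φ(0) = 0 this makes φ injective on all of ℤ/31ℤ, hence bijective (finite equal-size domain and codomain). In particular φ is surjective.
Since φ is surjective, we find the preimage of 26. The inverse of x ↦ x^11 on (ℤ/31ℤ)^× is x ↦ x^11, because 11·11 = 121 = 4·30 + 1 ≡ 1 (mod 30) and x^{30} = 1 for x ≠ 0 (Fermat). So φ⁻¹(26) = 26^11 mod 31.
Repeated squaring mod 31: 26^1 ≡ 26, 26^2 ≡ 26² = 676 ≡ 25, 26^4 ≡ 25² = 625 ≡ 5, 26^8 ≡ 5² = 25. Since 11 = 8 + 2 + 1, 26^11 ≡ 25·25·26: 25·25 = 625 ≡ 5, then 5·26 = 130 ≡ 6. So 26^11 ≡ 6 (mod 31).
Hence φ⁻¹(26) = 6.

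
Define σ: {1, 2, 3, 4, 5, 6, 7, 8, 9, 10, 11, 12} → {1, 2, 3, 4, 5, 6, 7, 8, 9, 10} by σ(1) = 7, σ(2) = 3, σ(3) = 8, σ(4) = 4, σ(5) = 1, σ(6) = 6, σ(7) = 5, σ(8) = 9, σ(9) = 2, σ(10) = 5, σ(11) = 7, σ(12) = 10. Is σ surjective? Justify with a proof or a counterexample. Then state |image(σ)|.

Every element of the codomain has a preimage: 1 = σ(5), 2 = σ(9), 3 = σ(2), 4 = σ(4), 5 = σ(7), 6 = σ(6), 7 = σ(1), 8 = σ(3), 9 = σ(8), 10 = σ(12).
Thus σ is surjective.
The image of σ is {1, 2, 3, 4, 5, 6, 7, 8, 9, 10}, which has 10 elements.

10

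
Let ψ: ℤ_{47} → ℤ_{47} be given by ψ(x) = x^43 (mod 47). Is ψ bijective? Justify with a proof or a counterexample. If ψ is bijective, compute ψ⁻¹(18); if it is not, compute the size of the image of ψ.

37

Since 47 is prime, the nonzero elements of ℤ_{47} form a cyclic group of order 46.
As gcd(43, 46) = 1, raising to the 43rd power is a bijection on this group: if u^43 ≡ v^43 then (uv^{−1})^43 = 1, and the only element of order dividing gcd(43, 46) = 1 is 1, so u = v.
With ψ(0) = 0 this makes ψ injective on all of ℤ_{47}, hence bijective (finite equal-size domain and codomain). In particular ψ is bijective.
Since ψ is bijective, we find the preimage of 18. The inverse of x ↦ x^43 on (ℤ_{47})^× is x ↦ x^15, because 43·15 = 645 = 14·46 + 1 ≡ 1 (mod 46) and x^{46} = 1 for x ≠ 0 (Fermat). So ψ⁻¹(18) = 18^15 mod 47.
Repeated squaring mod 47: 18^1 ≡ 18, 18^2 ≡ 18² = 324 ≡ 42, 18^4 ≡ 42² = 1764 ≡ 25, 18^8 ≡ 25² = 625 ≡ 14. Since 15 = 8 + 4 + 2 + 1, 18^15 ≡ 14·25·42·18: 14·25 = 350 ≡ 21, then 21·42 = 882 ≡ 36, then 36·18 = 648 ≡ 37. So 18^15 ≡ 37 (mod 47).
Hence ψ⁻¹(18) = 37.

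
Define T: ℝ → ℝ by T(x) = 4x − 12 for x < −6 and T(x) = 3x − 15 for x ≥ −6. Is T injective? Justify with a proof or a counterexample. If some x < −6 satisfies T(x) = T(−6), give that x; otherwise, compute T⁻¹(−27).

-4

Both pieces are strictly increasing (slopes 4 and 3), so each is injective on its own interval.
The left piece maps (−∞, −6) onto (−∞, −36); the right piece maps [−6, ∞) onto [−33, ∞).
These images are disjoint, so no value is attained by both pieces. Thus T is injective.
Because the two images are disjoint, no x < −6 has T(x) = T(−6), so we compute T⁻¹(−27): −27 lies in [−33, ∞), so solve 3x − 15 = −27: x = (−27 + 15)/3 = −4.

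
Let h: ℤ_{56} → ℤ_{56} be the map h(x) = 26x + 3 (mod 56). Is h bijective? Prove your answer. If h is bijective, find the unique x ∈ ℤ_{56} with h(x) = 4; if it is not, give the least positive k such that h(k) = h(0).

By definition, h is injective when h(a) = h(b) forces a = b.
We have gcd(26, 56) = 2 > 1. Taking a = 0 and b = 28: h(0) = 3 and h(28) = 26·28 + 3 = 731 ≡ 3 (mod 56).
So h(0) = h(28) while 0 ≠ 28, so h is not injective, hence not bijective.
Since h is not bijective, we find the least positive k with h(k) = h(0): this means 26k ≡ 0 (mod 56), i.e. 56 ∣ 26k. Since gcd(26, 56) = 2, dividing through by 2 this holds exactly when 28 ∣ 13k, and as gcd(13, 28) = 1, exactly when 28 ∣ k.
The smallest positive such k is 28.

28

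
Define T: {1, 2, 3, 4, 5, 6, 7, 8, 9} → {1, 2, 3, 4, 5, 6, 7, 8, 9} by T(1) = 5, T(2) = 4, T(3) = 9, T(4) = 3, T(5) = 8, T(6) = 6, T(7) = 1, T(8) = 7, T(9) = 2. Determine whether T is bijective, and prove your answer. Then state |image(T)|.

The values 5, 4, 9, 3, 8, 6, 1, 7, 2 are a permutation of {1, 2, 3, 4, 5, 6, 7, 8, 9}: each element appears exactly once.
So T is injective and surjective, hence bijective.
The image of T is {1, 2, 3, 4, 5, 6, 7, 8, 9}, which has 9 elements.

9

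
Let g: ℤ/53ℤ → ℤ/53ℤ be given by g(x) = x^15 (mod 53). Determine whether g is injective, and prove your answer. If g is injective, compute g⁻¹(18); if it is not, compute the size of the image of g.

Since 53 is prime, the nonzero elements of ℤ/53ℤ form a cyclic group of order 52.
As gcd(15, 52) = 1, raising to the 15th power is a bijection on this group: if x_1^15 ≡ x_2^15 then (x_1x_2^{−1})^15 = 1, and the only element of order dividing gcd(15, 52) = 1 is 1, so x_1 = x_2.
With g(0) = 0 this makes g injective on all of ℤ/53ℤ, hence bijective (finite equal-size domain and codomain). In particular g is injective.
Since g is injective, we find the preimage of 18. The inverse of x ↦ x^15 on (ℤ/53ℤ)^× is x ↦ x^7, because 15·7 = 105 = 2·52 + 1 ≡ 1 (mod 52) and x^{52} = 1 for x ≠ 0 (Fermat). So g⁻¹(18) = 18^7 mod 53.
Repeated squaring mod 53: 18^1 ≡ 18, 18^2 ≡ 18² = 324 ≡ 6, 18^4 ≡ 6² = 36. Since 7 = 4 + 2 + 1, 18^7 ≡ 36·6·18: 36·6 = 216 ≡ 4, then 4·18 = 72 ≡ 19. So 18^7 ≡ 19 (mod 53).
Hence g⁻¹(18) = 19.

19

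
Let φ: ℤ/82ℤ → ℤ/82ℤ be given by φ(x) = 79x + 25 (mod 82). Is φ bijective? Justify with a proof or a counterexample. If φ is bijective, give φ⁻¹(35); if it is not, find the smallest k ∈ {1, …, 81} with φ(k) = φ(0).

If φ(a) = φ(b), then 79a ≡ 79b (mod 82). Because gcd(79, 82) = 1, we may cancel 79 to get a ≡ b (mod 82).
We now compute 79⁻¹ mod 82 explicitly. Euclid's algorithm: 82 = 1·79 + 3, 79 = 26·3 + 1; back-substituting gives 1 = 27·79 − 26·82, so 79⁻¹ ≡ 27 (mod 82).
For any y ∈ ℤ/82ℤ, x = 27(y − 25) mod 82 satisfies φ(x) = 79·27(y − 25) + 25 ≡ y (since 79·27 ≡ 1 mod 82). So every y has a preimage.
Hence φ is bijective.
Since φ is bijective, we find φ⁻¹(35): we need 79x ≡ 35 − 25 ≡ 10 (mod 82). Using 79⁻¹ = 27: x ≡ 27·10 = 270 = 3·82 + 24, so x = 24.
Check: φ(24) = 79·24 + 25 = 1921 = 23·82 + 35 ≡ 35 (mod 82).

24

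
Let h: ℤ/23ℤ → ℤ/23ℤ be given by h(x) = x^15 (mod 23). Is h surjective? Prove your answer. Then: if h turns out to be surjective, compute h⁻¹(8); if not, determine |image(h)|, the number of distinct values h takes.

Since 23 is prime, the nonzero elements of ℤ/23ℤ form a cyclic group of order 22.
As gcd(15, 22) = 1, raising to the 15th power is a bijection on this group: if u^15 ≡ v^15 then (uv^{−1})^15 = 1, and the only element of order dividing gcd(15, 22) = 1 is 1, so u = v.
With h(0) = 0 this makes h injective on all of ℤ/23ℤ, hence bijective (finite equal-size domain and codomain). In particular h is surjective.
Since h is surjective, we find the preimage of 8. The inverse of x ↦ x^15 on (ℤ/23ℤ)^× is x ↦ x^3, because 15·3 = 45 = 2·22 + 1 ≡ 1 (mod 22) and x^{22} = 1 for x ≠ 0 (Fermat). So h⁻¹(8) = 8^3 mod 23.
Repeated squaring mod 23: 8^1 ≡ 8, 8^2 ≡ 8² = 64 ≡ 18. Since 3 = 2 + 1, 8^3 ≡ 18·8: 18·8 = 144 ≡ 6. So 8^3 ≡ 6 (mod 23).
Hence h⁻¹(8) = 6.

6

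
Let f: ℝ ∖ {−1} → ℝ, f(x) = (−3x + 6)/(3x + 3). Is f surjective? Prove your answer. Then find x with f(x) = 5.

If f(x) = −1, cross-multiplying gives 3(−3x + 6) = −3(3x + 3), which simplifies to 18 = −9 — false.  So −1 has no preimage and f is not surjective.
Solving f(x) = 5: cross-multiplying gives −3x + 6 = 5(3x + 3), which rearranges to −18x = 9, so x = −1/2.

-1/2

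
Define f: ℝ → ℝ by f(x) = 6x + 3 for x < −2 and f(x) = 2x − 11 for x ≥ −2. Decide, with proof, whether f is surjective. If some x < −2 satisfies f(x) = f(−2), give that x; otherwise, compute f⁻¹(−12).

-3

Both pieces are strictly increasing (slopes 6 and 2), so each is injective on its own interval.
The left piece maps (−∞, −2) onto (−∞, −9); the right piece maps [−2, ∞) onto [−15, ∞).
The union (−∞, −9) ∪ [−15, ∞) covers ℝ, so f is surjective.
For the follow-up: the images overlap, so an x < −2 with f(x) = f(−2) exists. f(−2) = −15; solving 6x + 3 = −15 for x < −2 gives x = (−15 − 3)/6 = −3.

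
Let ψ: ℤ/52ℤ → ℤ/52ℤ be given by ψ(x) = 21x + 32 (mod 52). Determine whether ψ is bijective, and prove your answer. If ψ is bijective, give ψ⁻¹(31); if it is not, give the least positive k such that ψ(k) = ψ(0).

If ψ(u) = ψ(v), then 21u ≡ 21v (mod 52). Because gcd(21, 52) = 1, we may cancel 21 to get u ≡ v (mod 52).
We now compute 21⁻¹ mod 52 explicitly. Euclid's algorithm: 52 = 2·21 + 10, 21 = 2·10 + 1; back-substituting gives 1 = 5·21 − 2·52, so 21⁻¹ ≡ 5 (mod 52).
For any y ∈ ℤ/52ℤ, x = 5(y − 32) mod 52 satisfies ψ(x) = 21·5(y − 32) + 32 ≡ y (since 21·5 ≡ 1 mod 52). So every y has a preimage.
So ψ is bijective.
Since ψ is bijective, we find ψ⁻¹(31): we need 21x ≡ 31 − 32 ≡ 51 (mod 52). Using 21⁻¹ = 5: x ≡ 5·51 = 255 = 4·52 + 47, so x = 47.
Check: ψ(47) = 21·47 + 32 = 1019 = 19·52 + 31 ≡ 31 (mod 52).

47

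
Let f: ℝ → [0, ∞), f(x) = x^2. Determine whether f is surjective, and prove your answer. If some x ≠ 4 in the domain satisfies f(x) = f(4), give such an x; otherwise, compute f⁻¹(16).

-4

For any y ∈ [0, ∞), x = y^{1/2} ∈ ℝ satisfies x^2 = y, so f is surjective.
For the follow-up, such an x exists: taking x = −4 ∈ ℝ gives f(−4) = 16 = f(4) with −4 ≠ 4.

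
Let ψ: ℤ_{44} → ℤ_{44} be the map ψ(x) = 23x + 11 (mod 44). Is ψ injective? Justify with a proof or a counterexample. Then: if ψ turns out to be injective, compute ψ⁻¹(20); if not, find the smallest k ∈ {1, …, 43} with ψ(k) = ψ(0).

31

Recall that injectivity means: for all a, b in the domain, ψ(a) = ψ(b) implies a = b.
Suppose ψ(a) = ψ(b) in ℤ_{44}. Then 23a + 11 ≡ 23b + 11 (mod 44), hence 23(a − b) ≡ 0 (mod 44).
Since gcd(23, 44) = 1, 23 is invertible modulo 44, thus a − b ≡ 0 (mod 44), i.e. a = b.
Therefore ψ is injective.
We now compute 23⁻¹ mod 44 explicitly. Euclid's algorithm: 44 = 1·23 + 21, 23 = 1·21 + 2, 21 = 10·2 + 1; back-substituting gives 1 = 23·23 − 12·44, so 23⁻¹ ≡ 23 (mod 44).
Since ψ is injective, we find ψ⁻¹(20): we need 23x ≡ 20 − 11 ≡ 9 (mod 44). Using 23⁻¹ = 23: x ≡ 23·9 = 207 = 4·44 + 31, so x = 31.
Check: ψ(31) = 23·31 + 11 = 724 = 16·44 + 20 ≡ 20 (mod 44).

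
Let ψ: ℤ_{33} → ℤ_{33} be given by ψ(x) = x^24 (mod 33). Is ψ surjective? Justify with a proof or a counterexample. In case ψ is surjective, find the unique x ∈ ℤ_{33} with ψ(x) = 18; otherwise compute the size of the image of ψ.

ψ(4): Repeated squaring mod 33: 4^1 ≡ 4, 4^2 ≡ 4² = 16, 4^4 ≡ 16² = 256 ≡ 25, 4^8 ≡ 25² = 625 ≡ 31, 4^16 ≡ 31² = 961 ≡ 4. Since 24 = 16 + 8, 4^24 ≡ 4·31: 4·31 = 124 ≡ 25. So 4^24 ≡ 25 (mod 33).
ψ(7): Repeated squaring mod 33: 7^1 ≡ 7, 7^2 ≡ 7² = 49 ≡ 16, 7^4 ≡ 16² = 256 ≡ 25, 7^8 ≡ 25² = 625 ≡ 31, 7^16 ≡ 31² = 961 ≡ 4. Since 24 = 16 + 8, 7^24 ≡ 4·31: 4·31 = 124 ≡ 25. So 7^24 ≡ 25 (mod 33).
So ψ(4) = ψ(7) = 25 while 4 ≠ 7, therefore ψ is not injective.
A non-injective map from the 33-element set ℤ_{33} to itself takes at most 32 distinct values, so it cannot be surjective. Hence ψ is not surjective.
Since ψ is not surjective, we determine |image(ψ)|. Computing x^24 mod 33 for each x (by repeated squaring, reducing mod 33 at every step), the values ψ(0), ψ(1), …, ψ(32) are: 0, 1, 16, 15, 25, 31, 9, 25, 4, 27, 1, 22, 12, 16, 4, 3, 31, 31, 3, 4, 16, 12, 22, 1, 27, 4, 25, 9, 31, 25, 15, 16, 1.
The distinct values are {0, 1, 3, 4, 9, 12, 15, 16, 22, 25, 27, 31}; there are 12 of them.

12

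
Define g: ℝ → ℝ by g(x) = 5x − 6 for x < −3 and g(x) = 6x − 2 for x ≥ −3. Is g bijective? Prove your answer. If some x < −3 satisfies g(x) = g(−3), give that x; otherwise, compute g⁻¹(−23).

Both pieces are strictly increasing (slopes 5 and 6), so each is injective on its own interval.
The left piece maps (−∞, −3) onto (−∞, −21); the right piece maps [−3, ∞) onto [−20, ∞).
The images leave a gap (−21 has no preimage), so g is not surjective, hence not bijective.
Because the two images are disjoint, no x < −3 has g(x) = g(−3), so we compute g⁻¹(−23): −23 lies in (−∞, −21), so solve 5x − 6 = −23: x = (−23 + 6)/5 = −17/5.

-17/5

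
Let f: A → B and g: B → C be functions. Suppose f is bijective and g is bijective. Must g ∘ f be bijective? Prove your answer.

bijective

Injectivity: if g(f(u)) = g(f(v)) then f(u) = f(v) (g injective) so u = v (f injective).
Surjectivity: for c ∈ C pick b with g(b) = c, then a with f(a) = b; then (g ∘ f)(a) = c.
So g ∘ f is bijective.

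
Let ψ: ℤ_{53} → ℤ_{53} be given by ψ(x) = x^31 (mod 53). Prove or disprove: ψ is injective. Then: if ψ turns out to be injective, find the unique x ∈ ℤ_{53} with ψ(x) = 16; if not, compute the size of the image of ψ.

Since 53 is prime, the nonzero elements of ℤ_{53} form a cyclic group of order 52.
As gcd(31, 52) = 1, raising to the 31st power is a bijection on this group: if x_1^31 ≡ x_2^31 then (x_1x_2^{−1})^31 = 1, and the only element of order dividing gcd(31, 52) = 1 is 1, so x_1 = x_2.
With ψ(0) = 0 this makes ψ injective on all of ℤ_{53}, hence bijective (finite equal-size domain and codomain). In particular ψ is injective.
Since ψ is injective, we find the preimage of 16. The inverse of x ↦ x^31 on (ℤ_{53})^× is x ↦ x^47, because 31·47 = 1457 = 28·52 + 1 ≡ 1 (mod 52) and x^{52} = 1 for x ≠ 0 (Fermat). So ψ⁻¹(16) = 16^47 mod 53.
Repeated squaring mod 53: 16^1 ≡ 16, 16^2 ≡ 16² = 256 ≡ 44, 16^4 ≡ 44² = 1936 ≡ 28, 16^8 ≡ 28² = 784 ≡ 42, 16^16 ≡ 42² = 1764 ≡ 15, 16^32 ≡ 15² = 225 ≡ 13. Since 47 = 32 + 8 + 4 + 2 + 1, 16^47 ≡ 13·42·28·44·16: 13·42 = 546 ≡ 16, then 16·28 = 448 ≡ 24, then 24·44 = 1056 ≡ 49, then 49·16 = 784 ≡ 42. So 16^47 ≡ 42 (mod 53).
Hence ψ⁻¹(16) = 42.

42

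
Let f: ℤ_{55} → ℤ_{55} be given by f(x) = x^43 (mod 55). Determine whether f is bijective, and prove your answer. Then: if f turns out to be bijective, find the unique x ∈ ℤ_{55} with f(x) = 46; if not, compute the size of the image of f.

Computing x^43 mod 55 for each x (by repeated squaring, reducing mod 55 at every step), the values f(0), f(1), …, f(54) are: 0, 1, 8, 27, 9, 15, 51, 13, 17, 14, 10, 11, 23, 52, 49, 20, 26, 18, 2, 39, 25, 21, 33, 12, 19, 5, 31, 48, 7, 24, 50, 36, 43, 22, 34, 30, 16, 53, 37, 29, 35, 6, 3, 32, 44, 45, 41, 38, 42, 4, 40, 46, 28, 47, 54.
Every element of ℤ_{55} appears exactly once in this list, so f is a bijection, and in particular bijective.
Since f is bijective, we read off the preimage of 46 from the same table: f(51) = 46, so f⁻¹(46) = 51.

51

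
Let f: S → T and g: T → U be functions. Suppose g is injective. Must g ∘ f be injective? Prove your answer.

No. Take S = {0, 1}, T = U = {0, 1}, f(0) = f(1) = 0, and g = identity (injective).
Then (g ∘ f)(0) = (g ∘ f)(1) = 0 with 0 ≠ 1, so g ∘ f is not injective.

not injective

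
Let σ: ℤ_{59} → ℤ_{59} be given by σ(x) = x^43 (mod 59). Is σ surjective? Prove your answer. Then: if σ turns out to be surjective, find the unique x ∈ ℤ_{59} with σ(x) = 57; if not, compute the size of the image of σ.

15

Since 59 is prime, the nonzero elements of ℤ_{59} form a cyclic group of order 58.
As gcd(43, 58) = 1, raising to the 43rd power is a bijection on this group: if a^43 ≡ b^43 then (ab^{−1})^43 = 1, and the only element of order dividing gcd(43, 58) = 1 is 1, so a = b.
With σ(0) = 0 this makes σ injective on all of ℤ_{59}, hence bijective (finite equal-size domain and codomain). In particular σ is surjective.
Since σ is surjective, we find the preimage of 57. The inverse of x ↦ x^43 on (ℤ_{59})^× is x ↦ x^27, because 43·27 = 1161 = 20·58 + 1 ≡ 1 (mod 58) and x^{58} = 1 for x ≠ 0 (Fermat). So σ⁻¹(57) = 57^27 mod 59.
Repeated squaring mod 59: 57^1 ≡ 57, 57^2 ≡ 57² = 3249 ≡ 4, 57^4 ≡ 4² = 16, 57^8 ≡ 16² = 256 ≡ 20, 57^16 ≡ 20² = 400 ≡ 46. Since 27 = 16 + 8 + 2 + 1, 57^27 ≡ 46·20·4·57: 46·20 = 920 ≡ 35, then 35·4 = 140 ≡ 22, then 22·57 = 1254 ≡ 15. So 57^27 ≡ 15 (mod 59).
Hence σ⁻¹(57) = 15.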